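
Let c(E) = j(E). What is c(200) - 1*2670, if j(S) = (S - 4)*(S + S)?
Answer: 75730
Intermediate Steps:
j(S) = 2*S*(-4 + S) (j(S) = (-4 + S)*(2*S) = 2*S*(-4 + S))
c(E) = 2*E*(-4 + E)
c(200) - 1*2670 = 2*200*(-4 + 200) - 1*2670 = 2*200*196 - 2670 = 78400 - 2670 = 75730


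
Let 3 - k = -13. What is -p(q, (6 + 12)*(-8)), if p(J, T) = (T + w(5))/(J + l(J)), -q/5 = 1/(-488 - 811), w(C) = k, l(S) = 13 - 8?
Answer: 41568/1625 ≈ 25.580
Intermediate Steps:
l(S) = 5
k = 16 (k = 3 - 1*(-13) = 3 + 13 = 16)
w(C) = 16
q = 5/1299 (q = -5/(-488 - 811) = -5/(-1299) = -5*(-1/1299) = 5/1299 ≈ 0.0038491)
p(J, T) = (16 + T)/(5 + J) (p(J, T) = (T + 16)/(J + 5) = (16 + T)/(5 + J))
-p(q, (6 + 12)*(-8)) = -(16 + (6 + 12)*(-8))/(5 + 5/1299) = -(16 + 18*(-8))/6500/1299 = -1299*(16 - 144)/6500 = -1299*(-128)/6500 = -1*(-41568/1625) = 41568/1625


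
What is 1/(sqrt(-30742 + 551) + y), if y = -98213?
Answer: -98213/9645823560 - I*sqrt(30191)/9645823560 ≈ -1.0182e-5 - 1.8014e-8*I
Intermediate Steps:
1/(sqrt(-30742 + 551) + y) = 1/(sqrt(-30742 + 551) - 98213) = 1/(sqrt(-30191) - 98213) = 1/(I*sqrt(30191) - 98213) = 1/(-98213 + I*sqrt(30191))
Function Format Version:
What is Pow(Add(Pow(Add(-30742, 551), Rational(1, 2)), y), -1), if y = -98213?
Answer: Add(Rational(-98213, 9645823560), Mul(Rational(-1, 9645823560), I, Pow(30191, Rational(1, 2)))) ≈ Add(-1.0182e-5, Mul(-1.8014e-8, I))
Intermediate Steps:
Pow(Add(Pow(Add(-30742, 551), Rational(1, 2)), y), -1) = Pow(Add(Pow(Add(-30742, 551), Rational(1, 2)), -98213), -1) = Pow(Add(Pow(-30191, Rational(1, 2)), -98213), -1) = Pow(Add(Mul(I, Pow(30191, Rational(1, 2))), -98213), -1) = Pow(Add(-98213, Mul(I, Pow(30191, Rational(1, 2)))), -1)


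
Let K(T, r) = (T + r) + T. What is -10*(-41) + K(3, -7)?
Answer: 409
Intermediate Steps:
K(T, r) = r + 2*T
-10*(-41) + K(3, -7) = -10*(-41) + (-7 + 2*3) = 410 + (-7 + 6) = 410 - 1 = 409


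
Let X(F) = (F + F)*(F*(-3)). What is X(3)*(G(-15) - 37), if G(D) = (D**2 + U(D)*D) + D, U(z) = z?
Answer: -21492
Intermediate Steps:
G(D) = D + 2*D**2 (G(D) = (D**2 + D*D) + D = (D**2 + D**2) + D = 2*D**2 + D = D + 2*D**2)
X(F) = -6*F**2 (X(F) = (2*F)*(-3*F) = -6*F**2)
X(3)*(G(-15) - 37) = (-6*3**2)*(-15*(1 + 2*(-15)) - 37) = (-6*9)*(-15*(1 - 30) - 37) = -54*(-15*(-29) - 37) = -54*(435 - 37) = -54*398 = -21492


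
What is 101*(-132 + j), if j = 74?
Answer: -5858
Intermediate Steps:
101*(-132 + j) = 101*(-132 + 74) = 101*(-58) = -5858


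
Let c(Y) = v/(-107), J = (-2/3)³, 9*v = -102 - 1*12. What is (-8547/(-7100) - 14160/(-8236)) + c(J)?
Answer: 201022223/66093900 ≈ 3.0415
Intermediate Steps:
v = -38/3 (v = (-102 - 1*12)/9 = (-102 - 12)/9 = (⅑)*(-114) = -38/3 ≈ -12.667)
J = -8/27 (J = (-2*⅓)³ = (-⅔)³ = -8/27 ≈ -0.29630)
c(Y) = 38/321 (c(Y) = -38/3/(-107) = -38/3*(-1/107) = 38/321)
(-8547/(-7100) - 14160/(-8236)) + c(J) = (-8547/(-7100) - 14160/(-8236)) + 38/321 = (-8547*(-1/7100) - 14160*(-1/8236)) + 38/321 = (8547/7100 + 3540/2059) + 38/321 = 601863/205900 + 38/321 = 201022223/66093900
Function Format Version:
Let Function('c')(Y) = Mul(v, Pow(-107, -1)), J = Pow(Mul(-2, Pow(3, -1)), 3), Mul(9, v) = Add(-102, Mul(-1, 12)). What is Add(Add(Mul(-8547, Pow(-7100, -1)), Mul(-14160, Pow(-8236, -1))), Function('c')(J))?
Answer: Rational(201022223, 66093900) ≈ 3.0415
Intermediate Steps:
v = Rational(-38, 3) (v = Mul(Rational(1, 9), Add(-102, Mul(-1, 12))) = Mul(Rational(1, 9), Add(-102, -12)) = Mul(Rational(1, 9), -114) = Rational(-38, 3) ≈ -12.667)
J = Rational(-8, 27) (J = Pow(Mul(-2, Rational(1, 3)), 3) = Pow(Rational(-2, 3), 3) = Rational(-8, 27) ≈ -0.29630)
Function('c')(Y) = Rational(38, 321) (Function('c')(Y) = Mul(Rational(-38, 3), Pow(-107, -1)) = Mul(Rational(-38, 3), Rational(-1, 107)) = Rational(38, 321))
Add(Add(Mul(-8547, Pow(-7100, -1)), Mul(-14160, Pow(-8236, -1))), Function('c')(J)) = Add(Add(Mul(-8547, Pow(-7100, -1)), Mul(-14160, Pow(-8236, -1))), Rational(38, 321)) = Add(Add(Mul(-8547, Rational(-1, 7100)), Mul(-14160, Rational(-1, 8236))), Rational(38, 321)) = Add(Add(Rational(8547, 7100), Rational(3540, 2059)), Rational(38, 321)) = Add(Rational(601863, 205900), Rational(38, 321)) = Rational(201022223, 66093900)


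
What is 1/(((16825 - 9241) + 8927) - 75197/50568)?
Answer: 50568/834853051 ≈ 6.0571e-5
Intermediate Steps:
1/(((16825 - 9241) + 8927) - 75197/50568) = 1/((7584 + 8927) - 75197*1/50568) = 1/(16511 - 75197/50568) = 1/(834853051/50568) = 50568/834853051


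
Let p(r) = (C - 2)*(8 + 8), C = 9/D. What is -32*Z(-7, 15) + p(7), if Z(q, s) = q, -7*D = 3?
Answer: -144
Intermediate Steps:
D = -3/7 (D = -1/7*3 = -3/7 ≈ -0.42857)
C = -21 (C = 9/(-3/7) = 9*(-7/3) = -21)
p(r) = -368 (p(r) = (-21 - 2)*(8 + 8) = -23*16 = -368)
-32*Z(-7, 15) + p(7) = -32*(-7) - 368 = 224 - 368 = -144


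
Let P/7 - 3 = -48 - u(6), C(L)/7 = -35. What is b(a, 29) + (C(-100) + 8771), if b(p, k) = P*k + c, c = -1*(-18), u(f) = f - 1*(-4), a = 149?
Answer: -2621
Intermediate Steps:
C(L) = -245 (C(L) = 7*(-35) = -245)
u(f) = 4 + f (u(f) = f + 4 = 4 + f)
P = -385 (P = 21 + 7*(-48 - (4 + 6)) = 21 + 7*(-48 - 1*10) = 21 + 7*(-48 - 10) = 21 + 7*(-58) = 21 - 406 = -385)
c = 18
b(p, k) = 18 - 385*k (b(p, k) = -385*k + 18 = 18 - 385*k)
b(a, 29) + (C(-100) + 8771) = (18 - 385*29) + (-245 + 8771) = (18 - 11165) + 8526 = -11147 + 8526 = -2621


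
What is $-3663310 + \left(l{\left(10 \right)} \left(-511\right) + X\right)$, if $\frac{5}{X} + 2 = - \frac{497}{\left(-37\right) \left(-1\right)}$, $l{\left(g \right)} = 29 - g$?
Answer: $- \frac{2097294034}{571} \approx -3.673 \cdot 10^{6}$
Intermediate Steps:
$X = - \frac{185}{571}$ ($X = \frac{5}{-2 - \frac{497}{\left(-37\right) \left(-1\right)}} = \frac{5}{-2 - \frac{497}{37}} = \frac{5}{- \frac{571}{37}} = 5 \left(- \frac{37}{571}\right) = - \frac{185}{571} \approx -0.32399$)
$-3663310 + \left(l{\left(10 \right)} \left(-511\right) + X\right) = -3663310 + \left(\left(29 - 10\right) \left(-511\right) - \frac{185}{571}\right) = -3663310 + \left(19 \left(-511\right) - \frac{185}{571}\right) = -3663310 - \frac{5544024}{571} = - \frac{2097294034}{571}$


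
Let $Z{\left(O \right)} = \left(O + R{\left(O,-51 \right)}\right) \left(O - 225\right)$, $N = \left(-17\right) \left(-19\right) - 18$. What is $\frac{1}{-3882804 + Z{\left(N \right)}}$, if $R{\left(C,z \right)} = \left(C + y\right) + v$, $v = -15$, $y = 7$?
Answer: $- \frac{1}{3834644} \approx -2.6078 \cdot 10^{-7}$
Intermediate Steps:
$R{\left(C,z \right)} = -8 + C$ ($R{\left(C,z \right)} = \left(C + 7\right) - 15 = \left(7 + C\right) - 15 = -8 + C$)
$N = 305$ ($N = 323 - 18 = 305$)
$Z{\left(O \right)} = \left(-225 + O\right) \left(-8 + 2 O\right)$ ($Z{\left(O \right)} = \left(O + \left(-8 + O\right)\right) \left(O - 225\right) = \left(-8 + 2 O\right) \left(-225 + O\right) = \left(-225 + O\right) \left(-8 + 2 O\right)$)
$\frac{1}{-3882804 + Z{\left(N \right)}} = \frac{1}{-3882804 + \left(1800 - 139690 + 2 \cdot 305^{2}\right)} = \frac{1}{-3882804 + \left(1800 - 139690 + 2 \cdot 93025\right)} = \frac{1}{-3882804 + \left(1800 - 139690 + 186050\right)} = \frac{1}{-3882804 + 48160} = \frac{1}{-3834644} = - \frac{1}{3834644}$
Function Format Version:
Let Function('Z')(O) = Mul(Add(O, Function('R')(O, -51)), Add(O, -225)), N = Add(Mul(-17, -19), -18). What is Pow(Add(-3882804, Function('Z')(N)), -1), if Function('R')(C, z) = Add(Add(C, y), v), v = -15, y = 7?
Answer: Rational(-1, 3834644) ≈ -2.6078e-7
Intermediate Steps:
Function('R')(C, z) = Add(-8, C) (Function('R')(C, z) = Add(Add(C, 7), -15) = Add(Add(7, C), -15) = Add(-8, C))
N = 305 (N = Add(323, -18) = 305)
Function('Z')(O) = Mul(Add(-225, O), Add(-8, Mul(2, O))) (Function('Z')(O) = Mul(Add(O, Add(-8, O)), Add(O, -225)) = Mul(Add(-8, Mul(2, O)), Add(-225, O)) = Mul(Add(-225, O), Add(-8, Mul(2, O))))
Pow(Add(-3882804, Function('Z')(N)), -1) = Pow(Add(-3882804, Add(1800, Mul(-458, 305), Mul(2, Pow(305, 2)))), -1) = Pow(Add(-3882804, Add(1800, -139690, Mul(2, 93025))), -1) = Pow(Add(-3882804, Add(1800, -139690, 186050)), -1) = Pow(Add(-3882804, 48160), -1) = Pow(-3834644, -1) = Rational(-1, 3834644)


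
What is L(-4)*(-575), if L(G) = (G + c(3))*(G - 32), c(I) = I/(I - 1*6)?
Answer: -103500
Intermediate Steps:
c(I) = I/(-6 + I) (c(I) = I/(I - 6) = I/(-6 + I))
L(G) = (-1 + G)*(-32 + G) (L(G) = (G + 3/(-6 + 3))*(G - 32) = (G + 3/(-3))*(-32 + G) = (G + 3*(-⅓))*(-32 + G) = (G - 1)*(-32 + G) = (-1 + G)*(-32 + G))
L(-4)*(-575) = (32 + (-4)² - 33*(-4))*(-575) = (32 + 16 + 132)*(-575) = 180*(-575) = -103500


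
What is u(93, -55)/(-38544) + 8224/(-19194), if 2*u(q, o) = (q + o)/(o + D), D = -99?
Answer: -387424263/904216544 ≈ -0.42846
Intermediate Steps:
u(q, o) = (o + q)/(2*(-99 + o)) (u(q, o) = ((q + o)/(o - 99))/2 = ((o + q)/(-99 + o))/2 = (o + q)/(2*(-99 + o)))
u(93, -55)/(-38544) + 8224/(-19194) = ((-55 + 93)/(2*(-99 - 55)))/(-38544) + 8224/(-19194) = ((1/2)*38/(-154))*(-1/38544) + 8224*(-1/19194) = ((1/2)*(-1/154)*38)*(-1/38544) - 4112/9597 = -19/154*(-1/38544) - 4112/9597 = 19/5935776 - 4112/9597 = -387424263/904216544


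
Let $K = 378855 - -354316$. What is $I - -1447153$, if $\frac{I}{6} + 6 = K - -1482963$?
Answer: $14743921$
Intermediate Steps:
$K = 733171$ ($K = 378855 + 354316 = 733171$)
$I = 13296768$ ($I = -36 + 6 \left(733171 - -1482963\right) = -36 + 6 \left(733171 + 1482963\right) = -36 + 6 \cdot 2216134 = -36 + 13296804 = 13296768$)
$I - -1447153 = 13296768 - -1447153 = 13296768 + 1447153 = 14743921$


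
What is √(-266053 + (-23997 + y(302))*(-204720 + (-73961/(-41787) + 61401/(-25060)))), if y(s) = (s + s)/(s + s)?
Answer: √763419053843952100613590/12466455 ≈ 70087.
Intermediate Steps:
y(s) = 1 (y(s) = (2*s)/((2*s)) = (2*s)*(1/(2*s)) = 1)
√(-266053 + (-23997 + y(302))*(-204720 + (-73961/(-41787) + 61401/(-25060)))) = √(-266053 + (-23997 + 1)*(-204720 + (-73961/(-41787) + 61401/(-25060)))) = √(-266053 - 23996*(-204720 + (-73961*(-1/41787) + 61401*(-1/25060)))) = √(-266053 - 23996*(-204720 + (73961/41787 - 61401/25060))) = √(-266053 - 23996*(-204720 - 712300927/1047182220)) = √(-266053 - 23996*(-214379856379327/1047182220)) = √(-266053 + 183723536917083239/37399365) = √(183713586703826894/37399365) = √763419053843952100613590/12466455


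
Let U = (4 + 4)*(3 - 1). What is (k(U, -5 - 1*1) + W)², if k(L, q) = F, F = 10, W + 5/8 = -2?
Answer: 3481/64 ≈ 54.391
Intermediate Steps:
W = -21/8 (W = -5/8 - 2 = -21/8 ≈ -2.6250)
U = 16 (U = 8*2 = 16)
k(L, q) = 10
(k(U, -5 - 1*1) + W)² = (10 - 21/8)² = (59/8)² = 3481/64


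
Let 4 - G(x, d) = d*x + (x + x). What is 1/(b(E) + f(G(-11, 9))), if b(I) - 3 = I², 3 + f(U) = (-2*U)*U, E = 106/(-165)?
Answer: -27225/850770014 ≈ -3.2000e-5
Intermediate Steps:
E = -106/165 (E = 106*(-1/165) = -106/165 ≈ -0.64242)
G(x, d) = 4 - 2*x - d*x (G(x, d) = 4 - (d*x + (x + x)) = 4 - (d*x + 2*x) = 4 - (2*x + d*x) = 4 + (-2*x - d*x) = 4 - 2*x - d*x)
f(U) = -3 - 2*U² (f(U) = -3 + (-2*U)*U = -3 - 2*U²)
b(I) = 3 + I²
1/(b(E) + f(G(-11, 9))) = 1/((3 + (-106/165)²) + (-3 - 2*(4 - 2*(-11) - 1*9*(-11))²)) = 1/((3 + 11236/27225) + (-3 - 2*(4 + 22 + 99)²)) = 1/(92911/27225 + (-3 - 2*125²)) = 1/(92911/27225 + (-3 - 2*15625)) = 1/(92911/27225 + (-3 - 31250)) = 1/(92911/27225 - 31253) = 1/(-850770014/27225) = -27225/850770014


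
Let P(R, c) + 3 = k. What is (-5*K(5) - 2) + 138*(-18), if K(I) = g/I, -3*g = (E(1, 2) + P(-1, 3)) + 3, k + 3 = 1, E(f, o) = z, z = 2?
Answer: -2486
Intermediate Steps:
E(f, o) = 2
k = -2 (k = -3 + 1 = -2)
P(R, c) = -5 (P(R, c) = -3 - 2 = -5)
g = 0 (g = -((2 - 5) + 3)/3 = -(-3 + 3)/3 = -1/3*0 = 0)
K(I) = 0 (K(I) = 0/I = 0)
(-5*K(5) - 2) + 138*(-18) = (-5*0 - 2) + 138*(-18) = (0 - 2) - 2484 = -2 - 2484 = -2486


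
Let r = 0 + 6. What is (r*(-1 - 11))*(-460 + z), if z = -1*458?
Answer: 66096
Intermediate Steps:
r = 6
z = -458
(r*(-1 - 11))*(-460 + z) = (6*(-1 - 11))*(-460 - 458) = (6*(-12))*(-918) = -72*(-918) = 66096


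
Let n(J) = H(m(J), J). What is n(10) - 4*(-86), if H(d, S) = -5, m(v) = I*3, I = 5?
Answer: 339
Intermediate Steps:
m(v) = 15 (m(v) = 5*3 = 15)
n(J) = -5
n(10) - 4*(-86) = -5 - 4*(-86) = -5 + 344 = 339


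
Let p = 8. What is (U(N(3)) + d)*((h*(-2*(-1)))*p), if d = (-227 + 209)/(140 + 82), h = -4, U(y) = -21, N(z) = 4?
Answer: 49920/37 ≈ 1349.2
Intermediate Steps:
d = -3/37 (d = -18/222 = -18*1/222 = -3/37 ≈ -0.081081)
(U(N(3)) + d)*((h*(-2*(-1)))*p) = (-21 - 3/37)*(-(-8)*(-1)*8) = -780*(-4*2)*8/37 = -(-6240)*8/37 = -780/37*(-64) = 49920/37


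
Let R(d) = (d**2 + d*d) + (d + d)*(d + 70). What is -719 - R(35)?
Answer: -10519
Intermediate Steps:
R(d) = 2*d**2 + 2*d*(70 + d) (R(d) = (d**2 + d**2) + (2*d)*(70 + d) = 2*d**2 + 2*d*(70 + d))
-719 - R(35) = -719 - 4*35*(35 + 35) = -719 - 4*35*70 = -719 - 1*9800 = -719 - 9800 = -10519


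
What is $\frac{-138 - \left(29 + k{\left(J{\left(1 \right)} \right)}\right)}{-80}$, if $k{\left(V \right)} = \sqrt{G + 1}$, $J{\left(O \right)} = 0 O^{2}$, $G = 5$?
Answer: $\frac{167}{80} + \frac{\sqrt{6}}{80} \approx 2.1181$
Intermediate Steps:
$J{\left(O \right)} = 0$
$k{\left(V \right)} = \sqrt{6}$ ($k{\left(V \right)} = \sqrt{5 + 1} = \sqrt{6}$)
$\frac{-138 - \left(29 + k{\left(J{\left(1 \right)} \right)}\right)}{-80} = \frac{-138 - \left(29 + \sqrt{6}\right)}{-80} = \left(-167 - \sqrt{6}\right) \left(- \frac{1}{80}\right) = \frac{167}{80} + \frac{\sqrt{6}}{80}$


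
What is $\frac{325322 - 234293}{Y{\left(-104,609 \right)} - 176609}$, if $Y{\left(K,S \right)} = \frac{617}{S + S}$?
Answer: $- \frac{110873322}{215109145} \approx -0.51543$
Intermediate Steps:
$Y{\left(K,S \right)} = \frac{617}{2 S}$
$\frac{325322 - 234293}{Y{\left(-104,609 \right)} - 176609} = \frac{325322 - 234293}{\frac{617}{2 \cdot 609} - 176609} = \frac{91029}{\frac{617}{2} \cdot \frac{1}{609} - 176609} = \frac{91029}{\frac{617}{1218} - 176609} = \frac{91029}{- \frac{215109145}{1218}} = 91029 \left(- \frac{1218}{215109145}\right) = - \frac{110873322}{215109145}$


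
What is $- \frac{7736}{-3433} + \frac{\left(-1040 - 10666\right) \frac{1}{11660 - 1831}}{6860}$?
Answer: $\frac{260787310571}{115738342510} \approx 2.2533$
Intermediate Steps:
$- \frac{7736}{-3433} + \frac{\left(-1040 - 10666\right) \frac{1}{11660 - 1831}}{6860} = \left(-7736\right) \left(- \frac{1}{3433}\right) + - \frac{11706}{9829} \cdot \frac{1}{6860} = \frac{7736}{3433} + \left(-11706\right) \frac{1}{9829} \cdot \frac{1}{6860} = \frac{7736}{3433} - \frac{5853}{33713470} = \frac{260787310571}{115738342510}$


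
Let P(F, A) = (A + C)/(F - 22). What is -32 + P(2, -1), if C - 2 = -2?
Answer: -639/20 ≈ -31.950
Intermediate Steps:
C = 0 (C = 2 - 2 = 0)
P(F, A) = A/(-22 + F) (P(F, A) = (A + 0)/(F - 22) = A/(-22 + F))
-32 + P(2, -1) = -32 - 1/(-22 + 2) = -32 - 1/(-20) = -32 - 1*(-1/20) = -32 + 1/20 = -639/20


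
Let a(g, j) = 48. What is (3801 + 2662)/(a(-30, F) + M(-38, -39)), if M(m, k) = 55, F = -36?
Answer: 6463/103 ≈ 62.748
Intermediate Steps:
(3801 + 2662)/(a(-30, F) + M(-38, -39)) = (3801 + 2662)/(48 + 55) = 6463/103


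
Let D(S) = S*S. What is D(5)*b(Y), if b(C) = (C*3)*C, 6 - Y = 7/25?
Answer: 61347/25 ≈ 2453.9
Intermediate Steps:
D(S) = S²
Y = 143/25 (Y = 6 - 7/25 = 143/25 ≈ 5.7200)
b(C) = 3*C² (b(C) = (3*C)*C = 3*C²)
D(5)*b(Y) = 5²*(3*(143/25)²) = 25*(3*(20449/625)) = 25*(61347/625) = 61347/25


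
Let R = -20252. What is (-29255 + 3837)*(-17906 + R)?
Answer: 969900044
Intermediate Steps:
(-29255 + 3837)*(-17906 + R) = (-29255 + 3837)*(-17906 - 20252) = -25418*(-38158) = 969900044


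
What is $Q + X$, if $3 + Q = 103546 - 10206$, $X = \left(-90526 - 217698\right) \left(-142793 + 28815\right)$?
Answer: $35130848409$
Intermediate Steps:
$X = 35130755072$ ($X = \left(-308224\right) \left(-113978\right) = 35130755072$)
$Q = 93337$ ($Q = -3 + \left(103546 - 10206\right) = -3 + 93340 = 93337$)
$Q + X = 93337 + 35130755072 = 35130848409$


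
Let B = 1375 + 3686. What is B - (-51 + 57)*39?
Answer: 4827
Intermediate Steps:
B = 5061
B - (-51 + 57)*39 = 5061 - (-51 + 57)*39 = 5061 - 6*39 = 5061 - 1*234 = 5061 - 234 = 4827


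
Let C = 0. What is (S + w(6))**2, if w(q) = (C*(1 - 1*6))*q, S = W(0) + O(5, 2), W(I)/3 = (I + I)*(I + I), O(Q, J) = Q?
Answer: 25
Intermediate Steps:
W(I) = 12*I**2 (W(I) = 3*((I + I)*(I + I)) = 3*((2*I)*(2*I)) = 3*(4*I**2) = 12*I**2)
S = 5 (S = 12*0**2 + 5 = 12*0 + 5 = 0 + 5 = 5)
w(q) = 0 (w(q) = (0*(1 - 1*6))*q = (0*(1 - 6))*q = (0*(-5))*q = 0*q = 0)
(S + w(6))**2 = (5 + 0)**2 = 5**2 = 25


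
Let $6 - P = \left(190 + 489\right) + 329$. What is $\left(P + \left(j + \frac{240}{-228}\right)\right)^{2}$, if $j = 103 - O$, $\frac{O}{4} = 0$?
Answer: $\frac{292444201}{361} \approx 8.101 \cdot 10^{5}$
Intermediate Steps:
$O = 0$ ($O = 4 \cdot 0 = 0$)
$P = -1002$ ($P = 6 - \left(\left(190 + 489\right) + 329\right) = 6 - \left(679 + 329\right) = 6 - 1008 = -1002$)
$j = 103$ ($j = 103 - 0 = 103 + 0 = 103$)
$\left(P + \left(j + \frac{240}{-228}\right)\right)^{2} = \left(-1002 + \left(103 + \frac{240}{-228}\right)\right)^{2} = \left(-1002 + \left(103 + 240 \left(- \frac{1}{228}\right)\right)\right)^{2} = \left(-1002 + \left(103 - \frac{20}{19}\right)\right)^{2} = \left(-1002 + \frac{1937}{19}\right)^{2} = \left(- \frac{17101}{19}\right)^{2} = \frac{292444201}{361}$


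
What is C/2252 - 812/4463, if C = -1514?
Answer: -4292803/5025338 ≈ -0.85423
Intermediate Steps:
C/2252 - 812/4463 = -1514/2252 - 812/4463 = -1514*1/2252 - 812*1/4463 = -757/1126 - 812/4463 = -4292803/5025338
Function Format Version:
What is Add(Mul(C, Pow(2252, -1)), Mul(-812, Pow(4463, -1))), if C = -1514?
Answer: Rational(-4292803, 5025338) ≈ -0.85423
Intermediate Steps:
Add(Mul(C, Pow(2252, -1)), Mul(-812, Pow(4463, -1))) = Add(Mul(-1514, Pow(2252, -1)), Mul(-812, Pow(4463, -1))) = Add(Mul(-1514, Rational(1, 2252)), Mul(-812, Rational(1, 4463))) = Add(Rational(-757, 1126), Rational(-812, 4463)) = Rational(-4292803, 5025338)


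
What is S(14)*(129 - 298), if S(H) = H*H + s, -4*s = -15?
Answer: -135031/4 ≈ -33758.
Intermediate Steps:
s = 15/4 (s = -¼*(-15) = 15/4 ≈ 3.7500)
S(H) = 15/4 + H² (S(H) = H*H + 15/4 = H² + 15/4 = 15/4 + H²)
S(14)*(129 - 298) = (15/4 + 14²)*(129 - 298) = (15/4 + 196)*(-169) = (799/4)*(-169) = -135031/4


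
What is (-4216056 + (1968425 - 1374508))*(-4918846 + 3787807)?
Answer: 4096780472421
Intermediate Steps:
(-4216056 + (1968425 - 1374508))*(-4918846 + 3787807) = (-4216056 + 593917)*(-1131039) = -3622139*(-1131039) = 4096780472421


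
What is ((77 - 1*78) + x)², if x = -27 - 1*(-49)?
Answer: 441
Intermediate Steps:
x = 22 (x = -27 + 49 = 22)
((77 - 1*78) + x)² = ((77 - 1*78) + 22)² = ((77 - 78) + 22)² = (-1 + 22)² = 21² = 441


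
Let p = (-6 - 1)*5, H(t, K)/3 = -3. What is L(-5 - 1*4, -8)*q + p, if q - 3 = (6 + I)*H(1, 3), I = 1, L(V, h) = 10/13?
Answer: -1055/13 ≈ -81.154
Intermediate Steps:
L(V, h) = 10/13 (L(V, h) = 10*(1/13) = 10/13)
H(t, K) = -9 (H(t, K) = 3*(-3) = -9)
p = -35 (p = -7*5 = -35)
q = -60 (q = 3 + (6 + 1)*(-9) = 3 + 7*(-9) = 3 - 63 = -60)
L(-5 - 1*4, -8)*q + p = (10/13)*(-60) - 35 = -600/13 - 35 = -1055/13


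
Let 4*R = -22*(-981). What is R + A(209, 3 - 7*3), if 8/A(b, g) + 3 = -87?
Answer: 485587/90 ≈ 5395.4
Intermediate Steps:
A(b, g) = -4/45 (A(b, g) = 8/(-3 - 87) = 8/(-90) = 8*(-1/90) = -4/45)
R = 10791/2 (R = (-22*(-981))/4 = (¼)*21582 = 10791/2 ≈ 5395.5)
R + A(209, 3 - 7*3) = 10791/2 - 4/45 = 485587/90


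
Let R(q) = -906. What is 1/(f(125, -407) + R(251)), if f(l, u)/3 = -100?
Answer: -1/1206 ≈ -0.00082919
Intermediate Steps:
f(l, u) = -300 (f(l, u) = 3*(-100) = -300)
1/(f(125, -407) + R(251)) = 1/(-300 - 906) = 1/(-1206) = -1/1206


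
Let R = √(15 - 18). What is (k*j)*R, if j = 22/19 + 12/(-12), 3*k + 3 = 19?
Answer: 16*I*√3/19 ≈ 1.4586*I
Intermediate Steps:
k = 16/3 (k = -1 + (⅓)*19 = -1 + 19/3 = 16/3 ≈ 5.3333)
j = 3/19 (j = 22*(1/19) + 12*(-1/12) = 22/19 - 1 = 3/19 ≈ 0.15789)
R = I*√3 (R = √(-3) = I*√3 ≈ 1.732*I)
(k*j)*R = ((16/3)*(3/19))*(I*√3) = 16*(I*√3)/19 = 16*I*√3/19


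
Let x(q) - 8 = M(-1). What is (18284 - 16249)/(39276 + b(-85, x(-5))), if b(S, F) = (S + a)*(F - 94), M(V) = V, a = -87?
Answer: 407/10848 ≈ 0.037518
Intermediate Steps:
x(q) = 7 (x(q) = 8 - 1 = 7)
b(S, F) = (-94 + F)*(-87 + S) (b(S, F) = (S - 87)*(F - 94) = (-87 + S)*(-94 + F) = (-94 + F)*(-87 + S))
(18284 - 16249)/(39276 + b(-85, x(-5))) = (18284 - 16249)/(39276 + (8178 - 94*(-85) - 87*7 + 7*(-85))) = 2035/(39276 + (8178 + 7990 - 609 - 595)) = 2035/(39276 + 14964) = 2035/54240 = 2035*(1/54240) = 407/10848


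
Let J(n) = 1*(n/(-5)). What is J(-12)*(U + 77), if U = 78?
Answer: 372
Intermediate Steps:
J(n) = -n/5 (J(n) = 1*(n*(-⅕)) = 1*(-n/5) = -n/5)
J(-12)*(U + 77) = (-⅕*(-12))*(78 + 77) = (12/5)*155 = 372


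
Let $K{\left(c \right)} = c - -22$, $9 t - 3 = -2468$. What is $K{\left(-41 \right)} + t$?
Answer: $- \frac{2636}{9} \approx -292.89$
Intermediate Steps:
$t = - \frac{2465}{9}$ ($t = \frac{1}{3} + \frac{1}{9} \left(-2468\right) = \frac{1}{3} - \frac{2468}{9} = - \frac{2465}{9} \approx -273.89$)
$K{\left(c \right)} = 22 + c$ ($K{\left(c \right)} = c + 22 = 22 + c$)
$K{\left(-41 \right)} + t = \left(22 - 41\right) - \frac{2465}{9} = -19 - \frac{2465}{9} = - \frac{2636}{9}$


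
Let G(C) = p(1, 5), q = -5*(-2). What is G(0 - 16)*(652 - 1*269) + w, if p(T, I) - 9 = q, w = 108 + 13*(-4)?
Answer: 7333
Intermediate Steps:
w = 56 (w = 108 - 52 = 56)
q = 10
p(T, I) = 19 (p(T, I) = 9 + 10 = 19)
G(C) = 19
G(0 - 16)*(652 - 1*269) + w = 19*(652 - 1*269) + 56 = 19*(652 - 269) + 56 = 19*383 + 56 = 7277 + 56 = 7333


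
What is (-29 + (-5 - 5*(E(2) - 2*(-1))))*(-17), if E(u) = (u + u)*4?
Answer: 2108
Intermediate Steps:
E(u) = 8*u (E(u) = (2*u)*4 = 8*u)
(-29 + (-5 - 5*(E(2) - 2*(-1))))*(-17) = (-29 + (-5 - 5*(8*2 - 2*(-1))))*(-17) = (-29 + (-5 - 5*(16 + 2)))*(-17) = (-29 + (-5 - 5*18))*(-17) = (-29 + (-5 - 90))*(-17) = (-29 - 95)*(-17) = -124*(-17) = 2108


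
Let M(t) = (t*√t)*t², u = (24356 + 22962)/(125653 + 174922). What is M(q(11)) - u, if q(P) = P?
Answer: -47318/300575 + 1331*√11 ≈ 4414.3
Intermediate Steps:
u = 47318/300575 ≈ 0.15742
M(t) = t^(7/2) (M(t) = t^(3/2)*t² = t^(7/2))
M(q(11)) - u = 11^(7/2) - 1*47318/300575 = 1331*√11 - 47318/300575 = -47318/300575 + 1331*√11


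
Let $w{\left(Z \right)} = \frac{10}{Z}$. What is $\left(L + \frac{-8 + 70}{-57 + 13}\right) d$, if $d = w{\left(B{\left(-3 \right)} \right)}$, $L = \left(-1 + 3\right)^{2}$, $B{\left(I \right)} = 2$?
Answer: $\frac{285}{22} \approx 12.955$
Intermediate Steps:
$L = 4$ ($L = 2^{2} = 4$)
$d = 5$ ($d = \frac{10}{2} = 10 \cdot \frac{1}{2} = 5$)
$\left(L + \frac{-8 + 70}{-57 + 13}\right) d = \left(4 + \frac{-8 + 70}{-57 + 13}\right) 5 = \left(4 + \frac{62}{-44}\right) 5 = \left(4 + 62 \left(- \frac{1}{44}\right)\right) 5 = \left(4 - \frac{31}{22}\right) 5 = \frac{57}{22} \cdot 5 = \frac{285}{22}$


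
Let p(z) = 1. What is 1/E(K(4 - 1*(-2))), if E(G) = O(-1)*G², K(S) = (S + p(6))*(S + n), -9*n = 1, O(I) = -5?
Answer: -81/688205 ≈ -0.00011770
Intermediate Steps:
n = -⅑ (n = -⅑*1 = -⅑ ≈ -0.11111)
K(S) = (1 + S)*(-⅑ + S) (K(S) = (S + 1)*(S - ⅑) = (1 + S)*(-⅑ + S))
E(G) = -5*G²
1/E(K(4 - 1*(-2))) = 1/(-5*(-⅑ + (4 - 1*(-2))² + 8*(4 - 1*(-2))/9)²) = 1/(-5*(-⅑ + (4 + 2)² + 8*(4 + 2)/9)²) = 1/(-5*(-⅑ + 6² + (8/9)*6)²) = 1/(-5*(-⅑ + 36 + 16/3)²) = 1/(-5*(371/9)²) = 1/(-5*137641/81) = 1/(-688205/81) = -81/688205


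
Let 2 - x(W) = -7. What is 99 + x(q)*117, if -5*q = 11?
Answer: 1152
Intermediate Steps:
q = -11/5 (q = -⅕*11 = -11/5 ≈ -2.2000)
x(W) = 9 (x(W) = 2 - 1*(-7) = 2 + 7 = 9)
99 + x(q)*117 = 99 + 9*117 = 99 + 1053 = 1152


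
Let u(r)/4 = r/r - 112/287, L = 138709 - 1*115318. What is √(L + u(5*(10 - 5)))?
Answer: √39324371/41 ≈ 152.95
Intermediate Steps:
L = 23391 (L = 138709 - 115318 = 23391)
u(r) = 100/41 (u(r) = 4*(r/r - 112/287) = 4*(1 - 112*1/287) = 4*(1 - 16/41) = 4*(25/41) = 100/41)
√(L + u(5*(10 - 5))) = √(23391 + 100/41) = √(959131/41) = √39324371/41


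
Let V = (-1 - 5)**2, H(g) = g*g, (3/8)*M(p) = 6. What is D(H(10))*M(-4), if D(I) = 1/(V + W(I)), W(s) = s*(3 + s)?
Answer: 1/646 ≈ 0.0015480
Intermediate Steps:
M(p) = 16 (M(p) = (8/3)*6 = 16)
H(g) = g**2
V = 36 (V = (-6)**2 = 36)
D(I) = 1/(36 + I*(3 + I))
D(H(10))*M(-4) = 16/(36 + 10**2*(3 + 10**2)) = 16/(36 + 100*(3 + 100)) = 16/(36 + 100*103) = 16/(36 + 10300) = 16/10336 = (1/10336)*16 = 1/646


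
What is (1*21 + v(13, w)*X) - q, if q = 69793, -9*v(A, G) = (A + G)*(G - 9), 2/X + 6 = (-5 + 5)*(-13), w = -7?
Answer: -627980/9 ≈ -69776.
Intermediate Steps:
X = -⅓ (X = 2/(-6 + (-5 + 5)*(-13)) = 2/(-6 + 0*(-13)) = 2/(-6 + 0) = 2/(-6) = 2*(-⅙) = -⅓ ≈ -0.33333)
v(A, G) = -(-9 + G)*(A + G)/9 (v(A, G) = -(A + G)*(G - 9)/9 = -(A + G)*(-9 + G)/9 = -(-9 + G)*(A + G)/9)
(1*21 + v(13, w)*X) - q = (1*21 + (13 - 7 - ⅑*(-7)² - ⅑*13*(-7))*(-⅓)) - 1*69793 = (21 + (13 - 7 - ⅑*49 + 91/9)*(-⅓)) - 69793 = (21 + (13 - 7 - 49/9 + 91/9)*(-⅓)) - 69793 = (21 + (32/3)*(-⅓)) - 69793 = (21 - 32/9) - 69793 = 157/9 - 69793 = -627980/9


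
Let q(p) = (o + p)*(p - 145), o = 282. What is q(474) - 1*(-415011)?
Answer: 663735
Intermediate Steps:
q(p) = (-145 + p)*(282 + p) (q(p) = (282 + p)*(p - 145) = (282 + p)*(-145 + p) = (-145 + p)*(282 + p))
q(474) - 1*(-415011) = (-40890 + 474**2 + 137*474) - 1*(-415011) = (-40890 + 224676 + 64938) + 415011 = 248724 + 415011 = 663735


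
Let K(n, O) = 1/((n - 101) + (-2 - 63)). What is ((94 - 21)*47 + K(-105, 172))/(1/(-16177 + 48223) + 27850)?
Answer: 29796370800/241862378371 ≈ 0.12320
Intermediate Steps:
K(n, O) = 1/(-166 + n) (K(n, O) = 1/((-101 + n) - 65) = 1/(-166 + n))
((94 - 21)*47 + K(-105, 172))/(1/(-16177 + 48223) + 27850) = ((94 - 21)*47 + 1/(-166 - 105))/(1/(-16177 + 48223) + 27850) = (73*47 + 1/(-271))/(1/32046 + 27850) = (3431 - 1/271)/(1/32046 + 27850) = 929800/(271*(892481101/32046)) = (929800/271)*(32046/892481101) = 29796370800/241862378371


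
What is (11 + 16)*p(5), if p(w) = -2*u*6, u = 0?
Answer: 0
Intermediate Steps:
p(w) = 0 (p(w) = -2*0*6 = 0*6 = 0)
(11 + 16)*p(5) = (11 + 16)*0 = 27*0 = 0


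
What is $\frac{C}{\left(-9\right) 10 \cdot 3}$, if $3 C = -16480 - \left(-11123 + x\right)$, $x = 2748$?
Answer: $\frac{1621}{162} \approx 10.006$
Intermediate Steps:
$C = - \frac{8105}{3}$ ($C = \frac{-16480 - \left(-11123 + 2748\right)}{3} = \frac{-16480 - -8375}{3} = \frac{-16480 + 8375}{3} = \frac{1}{3} \left(-8105\right) = - \frac{8105}{3} \approx -2701.7$)
$\frac{C}{\left(-9\right) 10 \cdot 3} = - \frac{8105}{3 \left(-9\right) 10 \cdot 3} = - \frac{8105}{3 \left(\left(-90\right) 3\right)} = - \frac{8105}{3 \left(-270\right)} = \left(- \frac{8105}{3}\right) \left(- \frac{1}{270}\right) = \frac{1621}{162}$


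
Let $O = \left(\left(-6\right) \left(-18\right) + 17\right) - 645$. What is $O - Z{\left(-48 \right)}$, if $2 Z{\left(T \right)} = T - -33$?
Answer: $- \frac{1025}{2} \approx -512.5$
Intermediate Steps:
$Z{\left(T \right)} = \frac{33}{2} + \frac{T}{2}$ ($Z{\left(T \right)} = \frac{T - -33}{2} = \frac{T + 33}{2} = \frac{33 + T}{2} = \frac{33}{2} + \frac{T}{2}$)
$O = -520$ ($O = \left(108 + 17\right) - 645 = 125 - 645 = -520$)
$O - Z{\left(-48 \right)} = -520 - \left(\frac{33}{2} + \frac{1}{2} \left(-48\right)\right) = -520 - \left(\frac{33}{2} - 24\right) = -520 - - \frac{15}{2} = -520 + \frac{15}{2} = - \frac{1025}{2}$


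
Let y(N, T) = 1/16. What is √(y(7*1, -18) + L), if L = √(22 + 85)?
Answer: √(1 + 16*√107)/4 ≈ 3.2259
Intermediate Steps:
y(N, T) = 1/16
L = √107 ≈ 10.344
√(y(7*1, -18) + L) = √(1/16 + √107)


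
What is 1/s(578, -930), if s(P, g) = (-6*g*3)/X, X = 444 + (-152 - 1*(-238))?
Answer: 53/1674 ≈ 0.031661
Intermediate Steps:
X = 530 (X = 444 + (-152 + 238) = 444 + 86 = 530)
s(P, g) = -9*g/265 (s(P, g) = (-6*g*3)/530 = -18*g*(1/530) = -9*g/265)
1/s(578, -930) = 1/(-9/265*(-930)) = 1/(1674/53) = 53/1674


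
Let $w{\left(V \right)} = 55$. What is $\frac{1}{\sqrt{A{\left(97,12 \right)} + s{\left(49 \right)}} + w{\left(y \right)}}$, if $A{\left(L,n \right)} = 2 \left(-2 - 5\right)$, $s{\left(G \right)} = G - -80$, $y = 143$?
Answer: $\frac{11}{582} - \frac{\sqrt{115}}{2910} \approx 0.015215$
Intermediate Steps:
$s{\left(G \right)} = 80 + G$ ($s{\left(G \right)} = G + 80 = 80 + G$)
$A{\left(L,n \right)} = -14$ ($A{\left(L,n \right)} = 2 \left(-7\right) = -14$)
$\frac{1}{\sqrt{A{\left(97,12 \right)} + s{\left(49 \right)}} + w{\left(y \right)}} = \frac{1}{\sqrt{-14 + \left(80 + 49\right)} + 55} = \frac{1}{\sqrt{-14 + 129} + 55} = \frac{1}{\sqrt{115} + 55} = \frac{1}{55 + \sqrt{115}}$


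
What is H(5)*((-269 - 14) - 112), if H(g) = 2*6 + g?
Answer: -6715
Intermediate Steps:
H(g) = 12 + g
H(5)*((-269 - 14) - 112) = (12 + 5)*((-269 - 14) - 112) = 17*(-283 - 112) = 17*(-395) = -6715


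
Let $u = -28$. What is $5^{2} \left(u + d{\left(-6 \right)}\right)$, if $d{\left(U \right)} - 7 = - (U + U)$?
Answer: $-225$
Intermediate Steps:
$d{\left(U \right)} = 7 - 2 U$ ($d{\left(U \right)} = 7 - \left(U + U\right) = 7 - 2 U$)
$5^{2} \left(u + d{\left(-6 \right)}\right) = 5^{2} \left(-28 + \left(7 - -12\right)\right) = 25 \left(-28 + \left(7 + 12\right)\right) = 25 \left(-28 + 19\right) = 25 \left(-9\right) = -225$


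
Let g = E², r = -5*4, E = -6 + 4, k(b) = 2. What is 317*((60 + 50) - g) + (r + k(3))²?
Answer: 33926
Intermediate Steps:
E = -2
r = -20
g = 4 (g = (-2)² = 4)
317*((60 + 50) - g) + (r + k(3))² = 317*((60 + 50) - 1*4) + (-20 + 2)² = 317*(110 - 4) + (-18)² = 317*106 + 324 = 33602 + 324 = 33926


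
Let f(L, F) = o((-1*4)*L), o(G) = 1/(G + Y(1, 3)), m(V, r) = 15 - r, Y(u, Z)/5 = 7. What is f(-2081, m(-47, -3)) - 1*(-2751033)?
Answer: 22995884848/8359 ≈ 2.7510e+6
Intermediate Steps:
Y(u, Z) = 35 (Y(u, Z) = 5*7 = 35)
o(G) = 1/(35 + G) (o(G) = 1/(G + 35) = 1/(35 + G))
f(L, F) = 1/(35 - 4*L) (f(L, F) = 1/(35 + (-1*4)*L) = 1/(35 - 4*L))
f(-2081, m(-47, -3)) - 1*(-2751033) = -1/(-35 + 4*(-2081)) - 1*(-2751033) = -1/(-35 - 8324) + 2751033 = -1/(-8359) + 2751033 = -1*(-1/8359) + 2751033 = 1/8359 + 2751033 = 22995884848/8359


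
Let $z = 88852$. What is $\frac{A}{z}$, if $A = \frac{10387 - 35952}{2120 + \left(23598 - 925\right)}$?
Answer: $- \frac{25565}{2202907636} \approx -1.1605 \cdot 10^{-5}$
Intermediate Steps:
$A = - \frac{25565}{24793}$ ($A = - \frac{25565}{2120 + 22673} = - \frac{25565}{24793} \approx -1.0311$)
$\frac{A}{z} = - \frac{25565}{24793 \cdot 88852} = \left(- \frac{25565}{24793}\right) \frac{1}{88852} = - \frac{25565}{2202907636}$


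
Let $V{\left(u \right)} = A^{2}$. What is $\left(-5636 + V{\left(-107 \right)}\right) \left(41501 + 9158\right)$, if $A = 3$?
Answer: $-285058193$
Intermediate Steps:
$V{\left(u \right)} = 9$ ($V{\left(u \right)} = 3^{2} = 9$)
$\left(-5636 + V{\left(-107 \right)}\right) \left(41501 + 9158\right) = \left(-5636 + 9\right) \left(41501 + 9158\right) = \left(-5627\right) 50659 = -285058193$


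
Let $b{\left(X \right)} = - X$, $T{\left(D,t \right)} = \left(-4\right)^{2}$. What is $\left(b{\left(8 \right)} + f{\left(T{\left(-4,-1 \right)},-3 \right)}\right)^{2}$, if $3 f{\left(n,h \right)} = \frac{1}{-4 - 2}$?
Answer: $\frac{21025}{324} \approx 64.892$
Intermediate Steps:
$T{\left(D,t \right)} = 16$
$f{\left(n,h \right)} = - \frac{1}{18}$ ($f{\left(n,h \right)} = \frac{1}{3 \left(-4 - 2\right)} = \frac{1}{3 \left(-6\right)} = \frac{1}{3} \left(- \frac{1}{6}\right) = - \frac{1}{18}$)
$\left(b{\left(8 \right)} + f{\left(T{\left(-4,-1 \right)},-3 \right)}\right)^{2} = \left(\left(-1\right) 8 - \frac{1}{18}\right)^{2} = \left(-8 - \frac{1}{18}\right)^{2} = \left(- \frac{145}{18}\right)^{2} = \frac{21025}{324}$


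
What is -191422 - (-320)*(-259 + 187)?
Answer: -214462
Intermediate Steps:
-191422 - (-320)*(-259 + 187) = -191422 - (-320)*(-72) = -191422 - 1*23040 = -191422 - 23040 = -214462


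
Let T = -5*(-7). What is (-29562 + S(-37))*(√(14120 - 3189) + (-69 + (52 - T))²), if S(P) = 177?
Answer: -79457040 - 29385*√10931 ≈ -8.2529e+7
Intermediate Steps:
T = 35
(-29562 + S(-37))*(√(14120 - 3189) + (-69 + (52 - T))²) = (-29562 + 177)*(√(14120 - 3189) + (-69 + (52 - 1*35))²) = -29385*(√10931 + (-69 + (52 - 35))²) = -29385*(√10931 + (-69 + 17)²) = -29385*(√10931 + (-52)²) = -29385*(√10931 + 2704) = -29385*(2704 + √10931) = -79457040 - 29385*√10931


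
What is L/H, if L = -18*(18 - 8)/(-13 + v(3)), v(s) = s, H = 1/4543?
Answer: 81774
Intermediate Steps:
H = 1/4543 ≈ 0.00022012
L = 18 (L = -18*(18 - 8)/(-13 + 3) = -180/(-10) = -180*(-1)/10 = -18*(-1) = 18)
L/H = 18/(1/4543) = 18*4543 = 81774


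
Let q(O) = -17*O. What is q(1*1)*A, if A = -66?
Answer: 1122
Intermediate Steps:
q(1*1)*A = -17*(-66) = 1122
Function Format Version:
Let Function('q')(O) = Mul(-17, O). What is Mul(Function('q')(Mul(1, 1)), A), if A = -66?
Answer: 1122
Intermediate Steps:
Mul(Function('q')(Mul(1, 1)), A) = Mul(Mul(-17, Mul(1, 1)), -66) = Mul(Mul(-17, 1), -66) = Mul(-17, -66) = 1122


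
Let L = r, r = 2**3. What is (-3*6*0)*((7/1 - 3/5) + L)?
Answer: 0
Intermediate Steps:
r = 8
L = 8
(-3*6*0)*((7/1 - 3/5) + L) = (-3*6*0)*((7/1 - 3/5) + 8) = (-18*0)*((7*1 - 3*1/5) + 8) = 0*((7 - 3/5) + 8) = 0*(32/5 + 8) = 0*(72/5) = 0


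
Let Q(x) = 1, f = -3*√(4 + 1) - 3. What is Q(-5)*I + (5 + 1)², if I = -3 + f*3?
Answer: 24 - 9*√5 ≈ 3.8754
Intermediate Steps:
f = -3 - 3*√5 (f = -3*√5 - 3 = -3 - 3*√5 ≈ -9.7082)
I = -12 - 9*√5 (I = -3 + (-3 - 3*√5)*3 = -3 + (-9 - 9*√5) = -12 - 9*√5 ≈ -32.125)
Q(-5)*I + (5 + 1)² = 1*(-12 - 9*√5) + (5 + 1)² = (-12 - 9*√5) + 6² = (-12 - 9*√5) + 36 = 24 - 9*√5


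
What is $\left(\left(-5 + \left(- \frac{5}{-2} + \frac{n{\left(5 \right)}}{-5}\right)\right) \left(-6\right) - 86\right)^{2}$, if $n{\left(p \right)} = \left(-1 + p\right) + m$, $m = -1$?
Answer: $\frac{113569}{25} \approx 4542.8$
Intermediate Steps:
$n{\left(p \right)} = -2 + p$ ($n{\left(p \right)} = \left(-1 + p\right) - 1 = -2 + p$)
$\left(\left(-5 + \left(- \frac{5}{-2} + \frac{n{\left(5 \right)}}{-5}\right)\right) \left(-6\right) - 86\right)^{2} = \left(\left(-5 + \left(- \frac{5}{-2} + \frac{-2 + 5}{-5}\right)\right) \left(-6\right) - 86\right)^{2} = \left(\left(-5 + \left(\left(-5\right) \left(- \frac{1}{2}\right) + 3 \left(- \frac{1}{5}\right)\right)\right) \left(-6\right) - 86\right)^{2} = \left(\left(-5 + \left(\frac{5}{2} - \frac{3}{5}\right)\right) \left(-6\right) - 86\right)^{2} = \left(\left(-5 + \frac{19}{10}\right) \left(-6\right) - 86\right)^{2} = \left(\left(- \frac{31}{10}\right) \left(-6\right) - 86\right)^{2} = \left(\frac{93}{5} - 86\right)^{2} = \left(- \frac{337}{5}\right)^{2} = \frac{113569}{25}$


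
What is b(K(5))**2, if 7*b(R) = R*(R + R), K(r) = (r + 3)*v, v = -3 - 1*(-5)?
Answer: 262144/49 ≈ 5349.9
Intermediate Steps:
v = 2 (v = -3 + 5 = 2)
K(r) = 6 + 2*r (K(r) = (r + 3)*2 = (3 + r)*2 = 6 + 2*r)
b(R) = 2*R**2/7 (b(R) = (R*(R + R))/7 = (R*(2*R))/7 = (2*R**2)/7 = 2*R**2/7)
b(K(5))**2 = (2*(6 + 2*5)**2/7)**2 = (2*(6 + 10)**2/7)**2 = ((2/7)*16**2)**2 = ((2/7)*256)**2 = (512/7)**2 = 262144/49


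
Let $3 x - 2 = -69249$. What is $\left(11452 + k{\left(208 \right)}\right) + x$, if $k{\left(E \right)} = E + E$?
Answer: $- \frac{33643}{3} \approx -11214.0$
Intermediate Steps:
$k{\left(E \right)} = 2 E$
$x = - \frac{69247}{3}$ ($x = \frac{2}{3} + \frac{1}{3} \left(-69249\right) = \frac{2}{3} - 23083 = - \frac{69247}{3} \approx -23082.0$)
$\left(11452 + k{\left(208 \right)}\right) + x = \left(11452 + 2 \cdot 208\right) - \frac{69247}{3} = \left(11452 + 416\right) - \frac{69247}{3} = 11868 - \frac{69247}{3} = - \frac{33643}{3}$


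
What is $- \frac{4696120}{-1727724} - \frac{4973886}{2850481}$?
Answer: $\frac{1198174654564}{1231211108811} \approx 0.97317$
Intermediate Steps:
$- \frac{4696120}{-1727724} - \frac{4973886}{2850481} = \left(-4696120\right) \left(- \frac{1}{1727724}\right) - \frac{4973886}{2850481} = \frac{1174030}{431931} - \frac{4973886}{2850481} = \frac{1198174654564}{1231211108811}$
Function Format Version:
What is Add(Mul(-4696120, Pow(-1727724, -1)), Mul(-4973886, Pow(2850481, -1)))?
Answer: Rational(1198174654564, 1231211108811) ≈ 0.97317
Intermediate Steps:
Add(Mul(-4696120, Pow(-1727724, -1)), Mul(-4973886, Pow(2850481, -1))) = Add(Mul(-4696120, Rational(-1, 1727724)), Mul(-4973886, Rational(1, 2850481))) = Add(Rational(1174030, 431931), Rational(-4973886, 2850481)) = Rational(1198174654564, 1231211108811)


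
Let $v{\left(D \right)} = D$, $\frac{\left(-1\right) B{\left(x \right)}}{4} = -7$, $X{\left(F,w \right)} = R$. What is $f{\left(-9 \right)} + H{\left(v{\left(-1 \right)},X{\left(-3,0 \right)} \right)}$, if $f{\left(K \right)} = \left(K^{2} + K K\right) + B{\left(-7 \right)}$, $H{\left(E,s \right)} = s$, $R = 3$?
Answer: $193$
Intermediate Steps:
$X{\left(F,w \right)} = 3$
$B{\left(x \right)} = 28$ ($B{\left(x \right)} = \left(-4\right) \left(-7\right) = 28$)
$f{\left(K \right)} = 28 + 2 K^{2}$ ($f{\left(K \right)} = \left(K^{2} + K K\right) + 28 = \left(K^{2} + K^{2}\right) + 28 = 2 K^{2} + 28 = 28 + 2 K^{2}$)
$f{\left(-9 \right)} + H{\left(v{\left(-1 \right)},X{\left(-3,0 \right)} \right)} = \left(28 + 2 \left(-9\right)^{2}\right) + 3 = \left(28 + 2 \cdot 81\right) + 3 = \left(28 + 162\right) + 3 = 190 + 3 = 193$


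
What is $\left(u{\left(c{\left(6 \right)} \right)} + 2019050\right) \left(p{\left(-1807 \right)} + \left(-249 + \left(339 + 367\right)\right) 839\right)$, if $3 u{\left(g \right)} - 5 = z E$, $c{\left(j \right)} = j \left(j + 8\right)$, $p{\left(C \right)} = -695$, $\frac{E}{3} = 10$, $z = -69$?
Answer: $772483523960$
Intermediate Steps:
$E = 30$ ($E = 3 \cdot 10 = 30$)
$c{\left(j \right)} = j \left(8 + j\right)$
$u{\left(g \right)} = - \frac{2065}{3}$ ($u{\left(g \right)} = \frac{5}{3} + \frac{\left(-69\right) 30}{3} = \frac{5}{3} + \frac{1}{3} \left(-2070\right) = \frac{5}{3} - 690 = - \frac{2065}{3}$)
$\left(u{\left(c{\left(6 \right)} \right)} + 2019050\right) \left(p{\left(-1807 \right)} + \left(-249 + \left(339 + 367\right)\right) 839\right) = \left(- \frac{2065}{3} + 2019050\right) \left(-695 + \left(-249 + \left(339 + 367\right)\right) 839\right) = \frac{6055085 \left(-695 + \left(-249 + 706\right) 839\right)}{3} = \frac{6055085 \left(-695 + 457 \cdot 839\right)}{3} = \frac{6055085 \left(-695 + 383423\right)}{3} = \frac{6055085}{3} \cdot 382728 = 772483523960$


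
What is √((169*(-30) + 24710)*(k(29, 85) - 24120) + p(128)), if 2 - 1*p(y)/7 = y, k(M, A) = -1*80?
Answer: I*√475288882 ≈ 21801.0*I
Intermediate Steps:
k(M, A) = -80
p(y) = 14 - 7*y
√((169*(-30) + 24710)*(k(29, 85) - 24120) + p(128)) = √((169*(-30) + 24710)*(-80 - 24120) + (14 - 7*128)) = √((-5070 + 24710)*(-24200) + (14 - 896)) = √(19640*(-24200) - 882) = √(-475288000 - 882) = √(-475288882) = I*√475288882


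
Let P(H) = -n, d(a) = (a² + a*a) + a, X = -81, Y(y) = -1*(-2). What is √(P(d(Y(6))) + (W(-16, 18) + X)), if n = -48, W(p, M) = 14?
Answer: I*√19 ≈ 4.3589*I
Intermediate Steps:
Y(y) = 2
d(a) = a + 2*a² (d(a) = (a² + a²) + a = 2*a² + a = a + 2*a²)
P(H) = 48 (P(H) = -1*(-48) = 48)
√(P(d(Y(6))) + (W(-16, 18) + X)) = √(48 + (14 - 81)) = √(48 - 67) = √(-19) = I*√19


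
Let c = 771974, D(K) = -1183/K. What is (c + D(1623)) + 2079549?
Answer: 4628020646/1623 ≈ 2.8515e+6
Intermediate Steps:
(c + D(1623)) + 2079549 = (771974 - 1183/1623) + 2079549 = 1252912619/1623 + 2079549 = 4628020646/1623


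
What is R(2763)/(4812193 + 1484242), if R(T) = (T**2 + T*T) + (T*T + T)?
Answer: 4581054/1259287 ≈ 3.6378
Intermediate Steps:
R(T) = T + 3*T**2 (R(T) = (T**2 + T**2) + (T**2 + T) = 2*T**2 + (T + T**2) = T + 3*T**2)
R(2763)/(4812193 + 1484242) = (2763*(1 + 3*2763))/(4812193 + 1484242) = (2763*(1 + 8289))/6296435 = (2763*8290)*(1/6296435) = 22905270*(1/6296435) = 4581054/1259287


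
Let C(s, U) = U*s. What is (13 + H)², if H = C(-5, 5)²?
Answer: 407044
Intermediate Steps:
H = 625 (H = (5*(-5))² = (-25)² = 625)
(13 + H)² = (13 + 625)² = 638² = 407044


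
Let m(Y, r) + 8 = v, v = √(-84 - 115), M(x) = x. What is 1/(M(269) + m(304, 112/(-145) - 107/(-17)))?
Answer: 261/68320 - I*√199/68320 ≈ 0.0038203 - 0.00020648*I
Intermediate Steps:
v = I*√199 (v = √(-199) = I*√199 ≈ 14.107*I)
m(Y, r) = -8 + I*√199
1/(M(269) + m(304, 112/(-145) - 107/(-17))) = 1/(269 + (-8 + I*√199)) = 1/(261 + I*√199)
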